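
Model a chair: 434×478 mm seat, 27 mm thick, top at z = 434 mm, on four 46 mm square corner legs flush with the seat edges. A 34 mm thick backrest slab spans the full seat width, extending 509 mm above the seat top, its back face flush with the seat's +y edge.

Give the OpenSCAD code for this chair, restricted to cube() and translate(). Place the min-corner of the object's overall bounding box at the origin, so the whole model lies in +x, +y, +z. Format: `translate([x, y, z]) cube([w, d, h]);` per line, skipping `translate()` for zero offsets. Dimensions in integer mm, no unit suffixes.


translate([0, 0, 407]) cube([434, 478, 27]);
cube([46, 46, 407]);
translate([388, 0, 0]) cube([46, 46, 407]);
translate([0, 432, 0]) cube([46, 46, 407]);
translate([388, 432, 0]) cube([46, 46, 407]);
translate([0, 444, 434]) cube([434, 34, 509]);


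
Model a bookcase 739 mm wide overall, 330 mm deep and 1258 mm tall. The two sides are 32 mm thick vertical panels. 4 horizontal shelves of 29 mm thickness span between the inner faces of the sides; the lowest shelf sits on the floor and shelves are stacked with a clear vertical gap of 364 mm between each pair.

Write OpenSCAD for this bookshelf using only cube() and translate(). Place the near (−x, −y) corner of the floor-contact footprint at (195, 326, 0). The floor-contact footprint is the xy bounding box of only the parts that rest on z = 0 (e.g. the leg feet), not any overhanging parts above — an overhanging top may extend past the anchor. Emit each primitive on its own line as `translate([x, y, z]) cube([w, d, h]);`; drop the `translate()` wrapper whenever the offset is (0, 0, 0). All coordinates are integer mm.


translate([195, 326, 0]) cube([32, 330, 1258]);
translate([902, 326, 0]) cube([32, 330, 1258]);
translate([227, 326, 0]) cube([675, 330, 29]);
translate([227, 326, 393]) cube([675, 330, 29]);
translate([227, 326, 786]) cube([675, 330, 29]);
translate([227, 326, 1179]) cube([675, 330, 29]);


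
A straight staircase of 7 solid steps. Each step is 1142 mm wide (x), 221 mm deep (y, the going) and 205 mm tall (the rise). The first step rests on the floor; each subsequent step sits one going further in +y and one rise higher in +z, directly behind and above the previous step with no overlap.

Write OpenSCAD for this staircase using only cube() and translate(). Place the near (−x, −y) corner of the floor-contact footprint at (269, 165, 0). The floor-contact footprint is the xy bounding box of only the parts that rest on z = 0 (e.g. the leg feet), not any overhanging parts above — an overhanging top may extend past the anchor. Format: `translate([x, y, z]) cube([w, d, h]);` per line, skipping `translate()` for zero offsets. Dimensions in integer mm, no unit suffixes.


translate([269, 165, 0]) cube([1142, 221, 205]);
translate([269, 386, 205]) cube([1142, 221, 205]);
translate([269, 607, 410]) cube([1142, 221, 205]);
translate([269, 828, 615]) cube([1142, 221, 205]);
translate([269, 1049, 820]) cube([1142, 221, 205]);
translate([269, 1270, 1025]) cube([1142, 221, 205]);
translate([269, 1491, 1230]) cube([1142, 221, 205]);


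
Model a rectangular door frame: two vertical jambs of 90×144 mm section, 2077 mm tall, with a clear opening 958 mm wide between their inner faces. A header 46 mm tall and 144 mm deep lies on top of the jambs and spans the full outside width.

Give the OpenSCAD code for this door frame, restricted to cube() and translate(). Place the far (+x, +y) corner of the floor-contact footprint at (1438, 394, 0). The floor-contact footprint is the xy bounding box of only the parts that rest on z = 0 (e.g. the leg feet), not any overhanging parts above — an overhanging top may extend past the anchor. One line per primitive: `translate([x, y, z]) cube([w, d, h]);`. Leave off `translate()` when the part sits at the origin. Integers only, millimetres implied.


translate([300, 250, 0]) cube([90, 144, 2077]);
translate([1348, 250, 0]) cube([90, 144, 2077]);
translate([300, 250, 2077]) cube([1138, 144, 46]);


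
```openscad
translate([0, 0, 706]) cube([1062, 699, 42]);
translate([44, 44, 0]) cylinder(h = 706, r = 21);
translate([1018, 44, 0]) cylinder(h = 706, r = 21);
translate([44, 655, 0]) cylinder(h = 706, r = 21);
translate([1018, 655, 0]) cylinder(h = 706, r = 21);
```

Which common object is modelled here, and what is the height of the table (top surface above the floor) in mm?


A table. The table height is 748 mm.

A 1062×699×42 slab sits at z = 706 on four Ø42 mm round legs — a table. The top surface is at 706 + 42 = 748 mm.


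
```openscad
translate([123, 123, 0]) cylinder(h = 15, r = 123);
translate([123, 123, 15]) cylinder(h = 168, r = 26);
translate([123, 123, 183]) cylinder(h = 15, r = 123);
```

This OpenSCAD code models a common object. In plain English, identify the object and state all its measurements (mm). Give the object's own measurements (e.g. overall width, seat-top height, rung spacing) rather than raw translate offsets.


A spool: two coaxial disc flanges of radius 123 mm and thickness 15 mm, joined by a core cylinder of radius 26 mm and height 168 mm. The lower flange rests on z = 0 and the three cylinders share a vertical axis.


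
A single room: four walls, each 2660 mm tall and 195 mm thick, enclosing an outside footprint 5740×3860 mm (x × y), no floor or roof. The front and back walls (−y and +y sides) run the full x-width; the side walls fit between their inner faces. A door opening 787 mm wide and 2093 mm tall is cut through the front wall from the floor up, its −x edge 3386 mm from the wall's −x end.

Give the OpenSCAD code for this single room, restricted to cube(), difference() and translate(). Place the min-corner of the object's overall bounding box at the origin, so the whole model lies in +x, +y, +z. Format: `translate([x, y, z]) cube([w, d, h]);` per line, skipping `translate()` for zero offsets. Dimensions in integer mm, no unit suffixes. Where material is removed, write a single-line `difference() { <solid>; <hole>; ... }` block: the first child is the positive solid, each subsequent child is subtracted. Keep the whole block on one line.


difference() { cube([5740, 195, 2660]); translate([3386, 0, 0]) cube([787, 195, 2093]); }
translate([0, 3665, 0]) cube([5740, 195, 2660]);
translate([0, 195, 0]) cube([195, 3470, 2660]);
translate([5545, 195, 0]) cube([195, 3470, 2660]);


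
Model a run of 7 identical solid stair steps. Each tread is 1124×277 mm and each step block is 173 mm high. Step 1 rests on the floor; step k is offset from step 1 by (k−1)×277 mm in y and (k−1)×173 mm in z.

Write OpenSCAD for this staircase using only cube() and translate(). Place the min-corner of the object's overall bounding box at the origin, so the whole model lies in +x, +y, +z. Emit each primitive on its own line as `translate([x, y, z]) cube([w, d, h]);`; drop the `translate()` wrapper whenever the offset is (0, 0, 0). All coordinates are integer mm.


cube([1124, 277, 173]);
translate([0, 277, 173]) cube([1124, 277, 173]);
translate([0, 554, 346]) cube([1124, 277, 173]);
translate([0, 831, 519]) cube([1124, 277, 173]);
translate([0, 1108, 692]) cube([1124, 277, 173]);
translate([0, 1385, 865]) cube([1124, 277, 173]);
translate([0, 1662, 1038]) cube([1124, 277, 173]);


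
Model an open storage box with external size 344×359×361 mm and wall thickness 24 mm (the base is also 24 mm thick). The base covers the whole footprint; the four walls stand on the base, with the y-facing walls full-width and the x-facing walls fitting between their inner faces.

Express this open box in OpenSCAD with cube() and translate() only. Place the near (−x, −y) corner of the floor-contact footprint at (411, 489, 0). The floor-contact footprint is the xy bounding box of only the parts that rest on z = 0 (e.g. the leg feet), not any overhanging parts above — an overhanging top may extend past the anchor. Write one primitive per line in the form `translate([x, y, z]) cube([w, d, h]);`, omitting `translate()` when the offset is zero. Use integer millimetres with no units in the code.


translate([411, 489, 0]) cube([344, 359, 24]);
translate([411, 489, 24]) cube([344, 24, 337]);
translate([411, 824, 24]) cube([344, 24, 337]);
translate([411, 513, 24]) cube([24, 311, 337]);
translate([731, 513, 24]) cube([24, 311, 337]);


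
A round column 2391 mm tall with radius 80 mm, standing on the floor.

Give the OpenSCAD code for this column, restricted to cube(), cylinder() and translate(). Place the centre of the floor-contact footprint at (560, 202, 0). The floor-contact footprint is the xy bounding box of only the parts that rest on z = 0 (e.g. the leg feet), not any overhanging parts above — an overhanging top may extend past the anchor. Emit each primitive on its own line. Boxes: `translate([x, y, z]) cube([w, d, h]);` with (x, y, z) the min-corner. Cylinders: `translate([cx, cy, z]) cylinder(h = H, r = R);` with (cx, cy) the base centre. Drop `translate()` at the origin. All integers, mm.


translate([560, 202, 0]) cylinder(h = 2391, r = 80);


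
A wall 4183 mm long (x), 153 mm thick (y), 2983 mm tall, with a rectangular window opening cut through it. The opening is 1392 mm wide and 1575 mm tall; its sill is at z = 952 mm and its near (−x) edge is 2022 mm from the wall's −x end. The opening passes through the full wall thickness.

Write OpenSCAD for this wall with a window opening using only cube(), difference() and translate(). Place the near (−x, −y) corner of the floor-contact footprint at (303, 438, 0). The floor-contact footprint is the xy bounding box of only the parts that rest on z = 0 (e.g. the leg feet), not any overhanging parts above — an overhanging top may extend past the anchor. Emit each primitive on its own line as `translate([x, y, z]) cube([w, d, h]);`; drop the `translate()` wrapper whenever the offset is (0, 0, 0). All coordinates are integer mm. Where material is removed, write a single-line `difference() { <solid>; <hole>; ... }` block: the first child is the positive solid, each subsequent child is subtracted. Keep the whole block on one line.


difference() { translate([303, 438, 0]) cube([4183, 153, 2983]); translate([2325, 438, 952]) cube([1392, 153, 1575]); }


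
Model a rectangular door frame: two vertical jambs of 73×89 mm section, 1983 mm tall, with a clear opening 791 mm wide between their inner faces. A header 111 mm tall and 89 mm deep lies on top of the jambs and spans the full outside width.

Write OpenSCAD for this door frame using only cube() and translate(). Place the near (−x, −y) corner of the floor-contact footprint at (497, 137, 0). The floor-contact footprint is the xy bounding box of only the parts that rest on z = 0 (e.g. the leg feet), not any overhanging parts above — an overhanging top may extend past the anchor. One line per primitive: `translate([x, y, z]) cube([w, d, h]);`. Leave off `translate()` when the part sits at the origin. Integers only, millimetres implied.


translate([497, 137, 0]) cube([73, 89, 1983]);
translate([1361, 137, 0]) cube([73, 89, 1983]);
translate([497, 137, 1983]) cube([937, 89, 111]);


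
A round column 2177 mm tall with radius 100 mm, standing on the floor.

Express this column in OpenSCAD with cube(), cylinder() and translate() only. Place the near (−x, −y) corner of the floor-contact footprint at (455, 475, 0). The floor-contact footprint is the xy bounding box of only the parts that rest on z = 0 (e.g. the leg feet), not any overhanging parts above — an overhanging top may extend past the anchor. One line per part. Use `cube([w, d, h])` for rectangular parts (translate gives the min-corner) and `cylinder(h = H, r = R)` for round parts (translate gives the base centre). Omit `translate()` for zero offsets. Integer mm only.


translate([555, 575, 0]) cylinder(h = 2177, r = 100);


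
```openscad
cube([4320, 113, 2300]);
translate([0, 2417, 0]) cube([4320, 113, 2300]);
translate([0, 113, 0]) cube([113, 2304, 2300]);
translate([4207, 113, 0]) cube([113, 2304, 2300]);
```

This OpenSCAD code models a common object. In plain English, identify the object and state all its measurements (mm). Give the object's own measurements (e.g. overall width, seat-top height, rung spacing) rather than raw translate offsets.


The wall frame of a small rectangular building: four walls, each 2300 mm tall and 113 mm thick, enclosing a footprint 4320 mm (x) by 2530 mm (y) outside-to-outside, with no floor or roof. The front and back walls (the −y and +y sides) span the full width; the two side walls fit between them.


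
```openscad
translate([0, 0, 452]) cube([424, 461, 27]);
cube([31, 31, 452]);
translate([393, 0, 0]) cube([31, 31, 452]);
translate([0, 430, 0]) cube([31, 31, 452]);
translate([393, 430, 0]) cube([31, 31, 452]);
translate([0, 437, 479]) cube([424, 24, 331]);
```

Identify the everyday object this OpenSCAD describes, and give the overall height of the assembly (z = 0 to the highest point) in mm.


A chair. The overall height is 810 mm.

A slab on four corner posts with a tall panel at the back — a chair. The seat slab sits at z = 452 with thickness 27, and the 331 mm backrest starts at the seat top, so the overall height is 452 + 27 + 331 = 810 mm.


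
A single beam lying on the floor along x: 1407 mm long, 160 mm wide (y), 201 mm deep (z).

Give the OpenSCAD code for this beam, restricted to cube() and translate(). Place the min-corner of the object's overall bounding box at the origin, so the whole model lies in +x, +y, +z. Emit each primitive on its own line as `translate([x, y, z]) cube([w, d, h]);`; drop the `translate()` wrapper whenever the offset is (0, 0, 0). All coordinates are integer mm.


cube([1407, 160, 201]);


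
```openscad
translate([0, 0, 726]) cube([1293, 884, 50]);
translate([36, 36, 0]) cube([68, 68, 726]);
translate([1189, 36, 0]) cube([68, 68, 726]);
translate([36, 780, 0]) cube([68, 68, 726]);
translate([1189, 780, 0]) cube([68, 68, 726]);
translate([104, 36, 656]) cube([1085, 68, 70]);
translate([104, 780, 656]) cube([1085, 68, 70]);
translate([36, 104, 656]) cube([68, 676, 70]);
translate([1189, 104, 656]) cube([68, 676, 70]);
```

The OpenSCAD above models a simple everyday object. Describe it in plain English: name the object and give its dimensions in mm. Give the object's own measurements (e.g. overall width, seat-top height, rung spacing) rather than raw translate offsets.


A table: top 1293 mm (x) × 884 mm (y), 50 mm thick, upper face at z = 776 mm, on four 68×68 mm square legs, each inset 36 mm from the nearest pair of top edges from z = 0 to the bottom of the top. Four apron rails, 68 mm thick and 70 mm tall, run between adjacent legs with their top edges flush with the underside of the top and their outer faces flush with the legs' outer faces.


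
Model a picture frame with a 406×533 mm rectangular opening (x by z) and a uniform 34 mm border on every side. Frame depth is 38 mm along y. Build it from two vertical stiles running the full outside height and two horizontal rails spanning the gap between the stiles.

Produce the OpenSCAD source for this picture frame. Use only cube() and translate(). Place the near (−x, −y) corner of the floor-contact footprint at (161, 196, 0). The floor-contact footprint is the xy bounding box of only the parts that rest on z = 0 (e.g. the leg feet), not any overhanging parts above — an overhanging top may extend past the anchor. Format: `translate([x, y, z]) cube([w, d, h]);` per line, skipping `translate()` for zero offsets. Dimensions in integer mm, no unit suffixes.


translate([161, 196, 0]) cube([34, 38, 601]);
translate([601, 196, 0]) cube([34, 38, 601]);
translate([195, 196, 0]) cube([406, 38, 34]);
translate([195, 196, 567]) cube([406, 38, 34]);


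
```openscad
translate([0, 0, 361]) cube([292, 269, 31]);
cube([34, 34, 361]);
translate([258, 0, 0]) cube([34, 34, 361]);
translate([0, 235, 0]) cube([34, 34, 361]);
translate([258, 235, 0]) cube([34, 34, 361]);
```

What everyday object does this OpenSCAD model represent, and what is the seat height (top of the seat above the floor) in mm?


A stool. The seat height is 392 mm.

A 292×269×31 slab at z = 361 on four corner posts — a stool. The seat top is 361 + 31 = 392 mm.


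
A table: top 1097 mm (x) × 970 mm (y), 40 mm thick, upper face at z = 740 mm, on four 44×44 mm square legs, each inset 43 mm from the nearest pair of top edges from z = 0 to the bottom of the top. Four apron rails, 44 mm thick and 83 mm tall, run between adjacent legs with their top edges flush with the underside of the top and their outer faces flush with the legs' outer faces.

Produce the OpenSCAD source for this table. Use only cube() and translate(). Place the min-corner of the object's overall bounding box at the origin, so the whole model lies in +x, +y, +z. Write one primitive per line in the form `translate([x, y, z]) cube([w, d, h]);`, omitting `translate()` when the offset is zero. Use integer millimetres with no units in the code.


translate([0, 0, 700]) cube([1097, 970, 40]);
translate([43, 43, 0]) cube([44, 44, 700]);
translate([1010, 43, 0]) cube([44, 44, 700]);
translate([43, 883, 0]) cube([44, 44, 700]);
translate([1010, 883, 0]) cube([44, 44, 700]);
translate([87, 43, 617]) cube([923, 44, 83]);
translate([87, 883, 617]) cube([923, 44, 83]);
translate([43, 87, 617]) cube([44, 796, 83]);
translate([1010, 87, 617]) cube([44, 796, 83]);


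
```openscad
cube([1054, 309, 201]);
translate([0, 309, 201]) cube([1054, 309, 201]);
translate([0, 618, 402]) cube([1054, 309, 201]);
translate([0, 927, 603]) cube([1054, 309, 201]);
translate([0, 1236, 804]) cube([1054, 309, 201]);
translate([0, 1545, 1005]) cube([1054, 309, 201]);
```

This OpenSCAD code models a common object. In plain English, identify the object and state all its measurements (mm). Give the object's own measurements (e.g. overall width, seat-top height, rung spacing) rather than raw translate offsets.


A straight staircase of 6 solid steps. Each step is 1054 mm wide (x), 309 mm deep (y, the going) and 201 mm tall (the rise). The first step rests on the floor; each subsequent step sits one going further in +y and one rise higher in +z, directly behind and above the previous step with no overlap.


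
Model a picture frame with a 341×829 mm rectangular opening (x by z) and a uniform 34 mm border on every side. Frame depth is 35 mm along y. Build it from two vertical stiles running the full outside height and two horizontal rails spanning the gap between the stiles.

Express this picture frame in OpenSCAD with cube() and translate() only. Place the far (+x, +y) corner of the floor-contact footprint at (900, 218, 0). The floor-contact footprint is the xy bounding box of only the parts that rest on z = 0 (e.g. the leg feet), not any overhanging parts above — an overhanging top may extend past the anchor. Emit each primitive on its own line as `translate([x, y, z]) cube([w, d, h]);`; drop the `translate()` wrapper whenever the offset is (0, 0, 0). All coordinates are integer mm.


translate([491, 183, 0]) cube([34, 35, 897]);
translate([866, 183, 0]) cube([34, 35, 897]);
translate([525, 183, 0]) cube([341, 35, 34]);
translate([525, 183, 863]) cube([341, 35, 34]);


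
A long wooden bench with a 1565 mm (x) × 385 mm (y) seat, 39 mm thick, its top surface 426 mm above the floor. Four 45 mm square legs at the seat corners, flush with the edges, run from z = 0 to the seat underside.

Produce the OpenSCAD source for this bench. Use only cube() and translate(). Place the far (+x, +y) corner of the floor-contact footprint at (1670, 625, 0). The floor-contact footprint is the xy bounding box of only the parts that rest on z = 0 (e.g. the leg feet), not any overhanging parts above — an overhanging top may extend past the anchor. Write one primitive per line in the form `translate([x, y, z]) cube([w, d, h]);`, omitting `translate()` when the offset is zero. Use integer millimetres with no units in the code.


// leg_h = 426 − 39 = 387
translate([105, 240, 387]) cube([1565, 385, 39]);
translate([105, 240, 0]) cube([45, 45, 387]);
translate([105, 580, 0]) cube([45, 45, 387]);
translate([1625, 240, 0]) cube([45, 45, 387]);
translate([1625, 580, 0]) cube([45, 45, 387]);


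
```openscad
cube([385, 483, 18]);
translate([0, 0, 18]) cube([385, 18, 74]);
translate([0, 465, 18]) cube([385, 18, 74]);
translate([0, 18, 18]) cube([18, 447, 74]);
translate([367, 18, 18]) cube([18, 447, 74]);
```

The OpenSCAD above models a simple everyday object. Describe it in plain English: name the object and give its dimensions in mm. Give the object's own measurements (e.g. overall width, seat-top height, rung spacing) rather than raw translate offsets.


An open-topped rectangular box: outside dimensions 385×483×92 mm, with a uniform wall and base thickness of 18 mm. The base is a full 385×483 slab on the floor; four walls sit on top of the base. The front and back walls (the −y and +y sides) span the full width; the two side walls fit between them.


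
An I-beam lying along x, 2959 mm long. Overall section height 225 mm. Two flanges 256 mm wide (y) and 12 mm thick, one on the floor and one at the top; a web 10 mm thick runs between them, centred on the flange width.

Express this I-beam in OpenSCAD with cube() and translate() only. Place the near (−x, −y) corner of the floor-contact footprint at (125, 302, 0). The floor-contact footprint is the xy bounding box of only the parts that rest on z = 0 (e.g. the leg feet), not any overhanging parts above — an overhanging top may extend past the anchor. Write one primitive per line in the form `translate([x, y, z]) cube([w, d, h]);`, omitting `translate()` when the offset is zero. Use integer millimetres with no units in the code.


translate([125, 302, 0]) cube([2959, 256, 12]);
translate([125, 425, 12]) cube([2959, 10, 201]);
translate([125, 302, 213]) cube([2959, 256, 12]);


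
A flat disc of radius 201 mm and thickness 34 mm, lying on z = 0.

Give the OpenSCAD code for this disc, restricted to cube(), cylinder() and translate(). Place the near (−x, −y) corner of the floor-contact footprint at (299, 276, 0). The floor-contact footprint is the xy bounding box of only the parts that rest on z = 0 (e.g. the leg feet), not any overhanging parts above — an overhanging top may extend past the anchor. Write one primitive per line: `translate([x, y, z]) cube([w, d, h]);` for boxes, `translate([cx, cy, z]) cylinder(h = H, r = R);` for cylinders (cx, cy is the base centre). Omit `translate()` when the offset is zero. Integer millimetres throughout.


translate([500, 477, 0]) cylinder(h = 34, r = 201);


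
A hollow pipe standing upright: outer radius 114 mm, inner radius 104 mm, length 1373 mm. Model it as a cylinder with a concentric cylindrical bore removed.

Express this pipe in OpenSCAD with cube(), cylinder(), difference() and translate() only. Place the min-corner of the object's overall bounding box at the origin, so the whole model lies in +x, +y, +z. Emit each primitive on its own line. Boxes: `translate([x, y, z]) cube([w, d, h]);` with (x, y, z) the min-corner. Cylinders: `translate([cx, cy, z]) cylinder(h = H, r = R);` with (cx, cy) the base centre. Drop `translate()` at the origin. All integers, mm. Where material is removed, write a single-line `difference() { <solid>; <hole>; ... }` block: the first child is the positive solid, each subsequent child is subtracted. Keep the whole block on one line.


difference() { translate([114, 114, 0]) cylinder(h = 1373, r = 114); translate([114, 114, 0]) cylinder(h = 1373, r = 104); }


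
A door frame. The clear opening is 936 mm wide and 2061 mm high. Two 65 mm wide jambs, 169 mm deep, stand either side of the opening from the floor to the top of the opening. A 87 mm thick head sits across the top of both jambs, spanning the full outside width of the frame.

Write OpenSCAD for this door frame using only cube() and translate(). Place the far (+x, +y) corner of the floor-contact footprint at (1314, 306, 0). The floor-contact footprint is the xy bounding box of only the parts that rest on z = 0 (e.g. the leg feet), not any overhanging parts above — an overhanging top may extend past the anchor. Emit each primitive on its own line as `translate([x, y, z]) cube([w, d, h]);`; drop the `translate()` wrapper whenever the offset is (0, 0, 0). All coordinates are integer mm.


translate([248, 137, 0]) cube([65, 169, 2061]);
translate([1249, 137, 0]) cube([65, 169, 2061]);
translate([248, 137, 2061]) cube([1066, 169, 87]);


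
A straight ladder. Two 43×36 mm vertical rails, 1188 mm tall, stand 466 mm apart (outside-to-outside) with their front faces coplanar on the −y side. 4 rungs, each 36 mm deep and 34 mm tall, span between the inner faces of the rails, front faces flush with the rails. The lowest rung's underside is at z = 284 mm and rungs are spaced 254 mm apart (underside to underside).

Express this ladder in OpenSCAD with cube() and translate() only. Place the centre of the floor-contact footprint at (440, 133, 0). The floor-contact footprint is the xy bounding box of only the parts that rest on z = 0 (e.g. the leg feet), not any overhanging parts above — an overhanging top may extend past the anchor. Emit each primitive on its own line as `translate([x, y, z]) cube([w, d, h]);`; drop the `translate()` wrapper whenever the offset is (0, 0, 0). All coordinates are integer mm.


translate([207, 115, 0]) cube([43, 36, 1188]);
translate([630, 115, 0]) cube([43, 36, 1188]);
translate([250, 115, 284]) cube([380, 36, 34]);
translate([250, 115, 538]) cube([380, 36, 34]);
translate([250, 115, 792]) cube([380, 36, 34]);
translate([250, 115, 1046]) cube([380, 36, 34]);


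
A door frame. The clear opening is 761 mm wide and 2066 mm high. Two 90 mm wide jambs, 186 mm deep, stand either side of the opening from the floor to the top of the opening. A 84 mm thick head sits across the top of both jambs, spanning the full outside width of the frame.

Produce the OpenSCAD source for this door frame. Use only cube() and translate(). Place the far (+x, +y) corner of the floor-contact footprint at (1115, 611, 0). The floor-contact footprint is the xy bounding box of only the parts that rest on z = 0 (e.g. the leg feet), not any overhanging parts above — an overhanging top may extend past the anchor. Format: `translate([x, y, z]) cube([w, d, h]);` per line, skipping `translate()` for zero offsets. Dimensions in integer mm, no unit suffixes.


translate([174, 425, 0]) cube([90, 186, 2066]);
translate([1025, 425, 0]) cube([90, 186, 2066]);
translate([174, 425, 2066]) cube([941, 186, 84]);


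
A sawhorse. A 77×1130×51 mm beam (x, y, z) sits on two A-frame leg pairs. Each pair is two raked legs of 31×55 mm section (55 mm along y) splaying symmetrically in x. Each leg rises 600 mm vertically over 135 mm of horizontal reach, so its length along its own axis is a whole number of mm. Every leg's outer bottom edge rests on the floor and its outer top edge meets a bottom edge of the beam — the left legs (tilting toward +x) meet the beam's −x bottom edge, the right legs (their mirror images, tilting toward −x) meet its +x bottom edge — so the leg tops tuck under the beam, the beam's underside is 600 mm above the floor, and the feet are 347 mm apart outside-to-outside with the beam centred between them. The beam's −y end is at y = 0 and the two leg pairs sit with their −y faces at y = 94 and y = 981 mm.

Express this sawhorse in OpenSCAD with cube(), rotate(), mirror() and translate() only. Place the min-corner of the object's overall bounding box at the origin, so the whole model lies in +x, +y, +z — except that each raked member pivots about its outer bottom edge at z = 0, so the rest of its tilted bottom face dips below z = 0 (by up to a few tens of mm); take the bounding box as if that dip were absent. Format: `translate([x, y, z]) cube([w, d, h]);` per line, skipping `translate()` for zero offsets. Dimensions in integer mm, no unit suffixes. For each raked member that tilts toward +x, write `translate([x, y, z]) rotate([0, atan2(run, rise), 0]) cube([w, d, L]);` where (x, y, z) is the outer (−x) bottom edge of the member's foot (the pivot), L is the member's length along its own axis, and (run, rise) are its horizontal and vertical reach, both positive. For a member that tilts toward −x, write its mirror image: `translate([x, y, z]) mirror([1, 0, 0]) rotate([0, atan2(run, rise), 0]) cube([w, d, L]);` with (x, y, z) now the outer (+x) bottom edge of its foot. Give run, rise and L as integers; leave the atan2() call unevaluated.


translate([135, 0, 600]) cube([77, 1130, 51]);
translate([0, 94, 0]) rotate([0, atan2(135, 600), 0]) cube([31, 55, 615]);
translate([347, 94, 0]) mirror([1, 0, 0]) rotate([0, atan2(135, 600), 0]) cube([31, 55, 615]);
translate([0, 981, 0]) rotate([0, atan2(135, 600), 0]) cube([31, 55, 615]);
translate([347, 981, 0]) mirror([1, 0, 0]) rotate([0, atan2(135, 600), 0]) cube([31, 55, 615]);


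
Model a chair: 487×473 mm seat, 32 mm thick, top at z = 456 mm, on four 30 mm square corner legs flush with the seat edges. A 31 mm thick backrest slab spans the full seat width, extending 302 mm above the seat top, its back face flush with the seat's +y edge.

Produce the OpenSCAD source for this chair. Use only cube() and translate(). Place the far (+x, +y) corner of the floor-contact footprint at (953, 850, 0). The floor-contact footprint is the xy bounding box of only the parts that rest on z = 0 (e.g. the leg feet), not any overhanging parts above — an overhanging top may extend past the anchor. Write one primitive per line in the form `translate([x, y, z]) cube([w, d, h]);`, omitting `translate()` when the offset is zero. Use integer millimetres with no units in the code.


// leg_h = 456 - 32 = 424
translate([466, 377, 424]) cube([487, 473, 32]);
translate([466, 377, 0]) cube([30, 30, 424]);
translate([923, 377, 0]) cube([30, 30, 424]);
translate([466, 820, 0]) cube([30, 30, 424]);
translate([923, 820, 0]) cube([30, 30, 424]);
translate([466, 819, 456]) cube([487, 31, 302]);


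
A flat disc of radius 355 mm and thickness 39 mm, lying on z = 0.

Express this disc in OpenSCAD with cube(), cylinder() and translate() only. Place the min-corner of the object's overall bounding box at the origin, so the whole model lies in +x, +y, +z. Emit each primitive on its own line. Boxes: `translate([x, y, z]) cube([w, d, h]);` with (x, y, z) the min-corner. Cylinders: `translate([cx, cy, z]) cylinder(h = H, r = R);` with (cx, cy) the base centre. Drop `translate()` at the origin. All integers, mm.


translate([355, 355, 0]) cylinder(h = 39, r = 355);


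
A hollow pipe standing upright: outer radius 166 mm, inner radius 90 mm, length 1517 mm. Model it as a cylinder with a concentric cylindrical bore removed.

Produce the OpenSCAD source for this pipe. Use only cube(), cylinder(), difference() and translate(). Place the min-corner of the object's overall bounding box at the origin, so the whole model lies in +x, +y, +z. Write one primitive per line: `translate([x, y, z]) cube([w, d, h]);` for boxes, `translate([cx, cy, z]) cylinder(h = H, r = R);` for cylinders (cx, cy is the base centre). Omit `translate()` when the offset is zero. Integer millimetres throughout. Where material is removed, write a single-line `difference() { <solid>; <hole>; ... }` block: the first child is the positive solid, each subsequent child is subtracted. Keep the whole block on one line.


difference() { translate([166, 166, 0]) cylinder(h = 1517, r = 166); translate([166, 166, 0]) cylinder(h = 1517, r = 90); }


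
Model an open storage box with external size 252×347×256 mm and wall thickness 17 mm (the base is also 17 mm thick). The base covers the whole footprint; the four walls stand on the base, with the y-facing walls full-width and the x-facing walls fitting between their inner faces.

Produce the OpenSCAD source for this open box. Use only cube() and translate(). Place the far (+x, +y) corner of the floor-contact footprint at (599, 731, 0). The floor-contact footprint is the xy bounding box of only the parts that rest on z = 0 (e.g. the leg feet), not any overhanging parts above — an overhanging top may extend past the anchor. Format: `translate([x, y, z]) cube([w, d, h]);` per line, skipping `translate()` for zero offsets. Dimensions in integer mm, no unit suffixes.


translate([347, 384, 0]) cube([252, 347, 17]);
translate([347, 384, 17]) cube([252, 17, 239]);
translate([347, 714, 17]) cube([252, 17, 239]);
translate([347, 401, 17]) cube([17, 313, 239]);
translate([582, 401, 17]) cube([17, 313, 239]);


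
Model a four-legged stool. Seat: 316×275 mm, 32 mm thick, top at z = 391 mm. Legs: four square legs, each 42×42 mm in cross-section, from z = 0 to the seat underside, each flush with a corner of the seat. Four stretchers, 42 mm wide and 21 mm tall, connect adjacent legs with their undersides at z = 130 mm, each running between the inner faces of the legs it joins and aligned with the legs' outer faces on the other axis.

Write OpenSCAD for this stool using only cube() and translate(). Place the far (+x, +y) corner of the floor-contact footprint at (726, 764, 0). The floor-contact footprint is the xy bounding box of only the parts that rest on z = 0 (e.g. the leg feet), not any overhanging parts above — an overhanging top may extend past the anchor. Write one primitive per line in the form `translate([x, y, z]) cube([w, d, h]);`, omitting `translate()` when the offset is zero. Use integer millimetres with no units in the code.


translate([410, 489, 359]) cube([316, 275, 32]);
translate([410, 489, 0]) cube([42, 42, 359]);
translate([684, 489, 0]) cube([42, 42, 359]);
translate([410, 722, 0]) cube([42, 42, 359]);
translate([684, 722, 0]) cube([42, 42, 359]);
translate([452, 489, 130]) cube([232, 42, 21]);
translate([452, 722, 130]) cube([232, 42, 21]);
translate([410, 531, 130]) cube([42, 191, 21]);
translate([684, 531, 130]) cube([42, 191, 21]);


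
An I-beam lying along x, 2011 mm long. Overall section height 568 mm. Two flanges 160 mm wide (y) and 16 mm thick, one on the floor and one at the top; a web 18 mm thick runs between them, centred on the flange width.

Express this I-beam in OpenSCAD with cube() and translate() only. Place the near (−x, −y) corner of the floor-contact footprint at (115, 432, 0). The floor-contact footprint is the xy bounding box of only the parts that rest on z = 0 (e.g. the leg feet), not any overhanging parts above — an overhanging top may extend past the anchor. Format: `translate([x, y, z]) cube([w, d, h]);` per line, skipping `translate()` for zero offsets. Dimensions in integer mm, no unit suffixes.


translate([115, 432, 0]) cube([2011, 160, 16]);
translate([115, 503, 16]) cube([2011, 18, 536]);
translate([115, 432, 552]) cube([2011, 160, 16]);


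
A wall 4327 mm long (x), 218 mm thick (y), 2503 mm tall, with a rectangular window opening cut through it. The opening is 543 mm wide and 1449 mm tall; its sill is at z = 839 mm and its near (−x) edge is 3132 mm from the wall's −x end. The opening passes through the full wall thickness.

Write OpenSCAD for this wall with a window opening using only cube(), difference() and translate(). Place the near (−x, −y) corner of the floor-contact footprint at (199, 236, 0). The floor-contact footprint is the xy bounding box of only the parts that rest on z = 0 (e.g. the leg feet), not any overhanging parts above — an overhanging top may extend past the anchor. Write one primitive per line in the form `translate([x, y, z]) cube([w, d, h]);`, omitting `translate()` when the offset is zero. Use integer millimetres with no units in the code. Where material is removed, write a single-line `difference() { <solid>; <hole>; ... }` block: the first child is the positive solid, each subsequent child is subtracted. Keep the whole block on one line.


difference() { translate([199, 236, 0]) cube([4327, 218, 2503]); translate([3331, 236, 839]) cube([543, 218, 1449]); }


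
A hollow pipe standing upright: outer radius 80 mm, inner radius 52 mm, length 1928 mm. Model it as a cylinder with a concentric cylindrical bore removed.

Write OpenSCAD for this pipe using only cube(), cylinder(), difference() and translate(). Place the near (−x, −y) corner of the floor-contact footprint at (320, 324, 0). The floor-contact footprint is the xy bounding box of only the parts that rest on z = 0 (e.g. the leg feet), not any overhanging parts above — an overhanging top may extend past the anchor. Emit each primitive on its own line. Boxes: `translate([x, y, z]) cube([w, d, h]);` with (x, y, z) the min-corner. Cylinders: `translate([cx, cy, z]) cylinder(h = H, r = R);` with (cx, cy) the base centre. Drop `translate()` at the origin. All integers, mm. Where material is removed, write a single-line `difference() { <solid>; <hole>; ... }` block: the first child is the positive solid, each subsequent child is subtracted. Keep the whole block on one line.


difference() { translate([400, 404, 0]) cylinder(h = 1928, r = 80); translate([400, 404, 0]) cylinder(h = 1928, r = 52); }


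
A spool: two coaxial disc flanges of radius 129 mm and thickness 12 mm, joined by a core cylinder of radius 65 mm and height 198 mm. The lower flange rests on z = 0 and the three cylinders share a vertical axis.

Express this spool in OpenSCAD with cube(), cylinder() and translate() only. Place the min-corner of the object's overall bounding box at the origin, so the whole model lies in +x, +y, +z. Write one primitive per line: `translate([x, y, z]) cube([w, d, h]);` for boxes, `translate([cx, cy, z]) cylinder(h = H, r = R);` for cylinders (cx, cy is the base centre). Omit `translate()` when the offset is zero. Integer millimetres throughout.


translate([129, 129, 0]) cylinder(h = 12, r = 129);
translate([129, 129, 12]) cylinder(h = 198, r = 65);
translate([129, 129, 210]) cylinder(h = 12, r = 129);


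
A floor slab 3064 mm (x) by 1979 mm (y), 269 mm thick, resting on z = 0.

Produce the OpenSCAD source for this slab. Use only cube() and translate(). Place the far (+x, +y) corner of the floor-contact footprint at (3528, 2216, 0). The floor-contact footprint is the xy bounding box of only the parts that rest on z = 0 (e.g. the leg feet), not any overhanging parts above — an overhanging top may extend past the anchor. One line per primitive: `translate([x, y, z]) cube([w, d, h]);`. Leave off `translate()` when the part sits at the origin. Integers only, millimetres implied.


translate([464, 237, 0]) cube([3064, 1979, 269]);


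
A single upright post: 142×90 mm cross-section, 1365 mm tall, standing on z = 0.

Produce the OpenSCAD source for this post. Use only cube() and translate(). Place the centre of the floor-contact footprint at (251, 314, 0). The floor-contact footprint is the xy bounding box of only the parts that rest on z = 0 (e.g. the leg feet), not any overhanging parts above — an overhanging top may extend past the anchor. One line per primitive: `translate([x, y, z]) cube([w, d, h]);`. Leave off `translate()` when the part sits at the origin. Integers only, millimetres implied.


translate([180, 269, 0]) cube([142, 90, 1365]);


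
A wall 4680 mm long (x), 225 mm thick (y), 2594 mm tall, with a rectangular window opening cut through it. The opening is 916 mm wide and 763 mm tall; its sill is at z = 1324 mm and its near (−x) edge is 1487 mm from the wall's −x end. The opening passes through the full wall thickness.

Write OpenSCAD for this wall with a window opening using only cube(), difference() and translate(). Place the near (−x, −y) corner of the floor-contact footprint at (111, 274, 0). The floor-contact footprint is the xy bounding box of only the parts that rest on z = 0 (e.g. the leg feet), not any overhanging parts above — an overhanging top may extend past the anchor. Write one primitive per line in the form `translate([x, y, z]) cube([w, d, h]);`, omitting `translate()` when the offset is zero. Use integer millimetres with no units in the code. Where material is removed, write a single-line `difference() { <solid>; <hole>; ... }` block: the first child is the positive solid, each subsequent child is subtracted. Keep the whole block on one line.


difference() { translate([111, 274, 0]) cube([4680, 225, 2594]); translate([1598, 274, 1324]) cube([916, 225, 763]); }
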